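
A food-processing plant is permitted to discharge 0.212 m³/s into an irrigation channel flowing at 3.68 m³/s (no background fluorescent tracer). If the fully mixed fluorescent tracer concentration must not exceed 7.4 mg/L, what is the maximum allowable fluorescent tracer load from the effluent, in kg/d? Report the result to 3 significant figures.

2490 kg/d

Mass balance at the limit: 3.680·0 + 0.2120·Cₑ = 3.892·7.4 → Cₑ = 135.9 mg/L.
Load = 0.2120 m³/s × 135.9 g/m³ × 86 400 s/d = 2488 kg/d.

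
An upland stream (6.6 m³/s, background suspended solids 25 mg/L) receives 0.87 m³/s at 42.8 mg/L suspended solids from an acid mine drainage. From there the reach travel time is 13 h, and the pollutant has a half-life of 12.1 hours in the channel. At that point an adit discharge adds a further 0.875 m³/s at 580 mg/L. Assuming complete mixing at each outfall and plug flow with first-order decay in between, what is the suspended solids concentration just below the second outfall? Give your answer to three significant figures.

After mixing, C = (6.600·25.00 + 0.8700·42.80) / 7.470 = 202.2/7.470 = 27.07 mg/L; combined flow 7.470 m³/s.
Half-life 12.1 h → k = ln 2 / 12.1 = 0.05728 h⁻¹ = 1.375 d⁻¹.
Applying C = C₀e^(−kt): 27.07 × 0.4749 = 12.86 mg/L.
Second outfall: C = (7.470·12.86 + 0.8750·580.0)/8.345 = 72.32 mg/L.

72.3 mg/L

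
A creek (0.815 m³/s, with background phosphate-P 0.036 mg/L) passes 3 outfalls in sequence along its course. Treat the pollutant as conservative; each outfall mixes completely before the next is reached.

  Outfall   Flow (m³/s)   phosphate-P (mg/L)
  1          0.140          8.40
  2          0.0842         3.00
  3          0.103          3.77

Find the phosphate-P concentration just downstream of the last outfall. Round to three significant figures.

Below outfall 1: Q → 0.9550 m³/s, C = (0.8150·0.03600 + 0.1400·8.400)/0.9550 = 1.262 mg/L.
Below outfall 2: Q → 1.039 m³/s, C = (0.9550·1.262 + 0.08420·3.000)/1.039 = 1.403 mg/L.
Below outfall 3: Q → 1.142 m³/s, C = (1.039·1.403 + 0.1030·3.770)/1.142 = 1.616 mg/L.

1.62 mg/L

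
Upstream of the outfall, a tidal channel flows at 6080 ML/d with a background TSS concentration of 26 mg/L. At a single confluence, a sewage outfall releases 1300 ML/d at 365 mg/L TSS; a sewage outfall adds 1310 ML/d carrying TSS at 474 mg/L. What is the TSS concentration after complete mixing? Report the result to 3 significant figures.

Mass balance: C = (6080·26.00 + 1300·365.0 + 1310·474.0) / 8690 = 1254000/8690 = 144.2 mg/L.

144 mg/L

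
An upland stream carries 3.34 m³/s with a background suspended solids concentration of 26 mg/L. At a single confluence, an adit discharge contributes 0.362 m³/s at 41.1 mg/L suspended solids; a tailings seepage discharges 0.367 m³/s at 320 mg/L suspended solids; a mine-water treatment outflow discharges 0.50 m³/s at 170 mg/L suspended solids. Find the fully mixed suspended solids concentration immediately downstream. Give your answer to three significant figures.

66.6 mg/L

Mixed concentration C = ΣQC/ΣQ = (3.340·26.00 + 0.3620·41.10 + 0.3670·320.0 + 0.5000·170.0) / 4.569 = 304.2/4.569 = 66.57 mg/L.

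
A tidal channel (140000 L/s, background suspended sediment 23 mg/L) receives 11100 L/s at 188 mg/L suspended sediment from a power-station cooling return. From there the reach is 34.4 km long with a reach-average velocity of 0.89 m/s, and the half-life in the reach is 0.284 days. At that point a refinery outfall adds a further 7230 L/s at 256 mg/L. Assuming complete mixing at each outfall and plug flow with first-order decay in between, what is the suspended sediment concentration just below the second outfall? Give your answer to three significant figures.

22.9 mg/L

Mass balance: C = (140000·23.00 + 11100·188.0) / 151100 = 5307000/151100 = 35.12 mg/L; combined flow 151100 L/s.
Travel time t = 34.4·1000 / 0.89 = 38650 s = 10.74 h.
Half-life 0.284 d → k = ln 2 / 0.284 = 2.441 d⁻¹.
First-order decay: C = 35.12·exp(−k·t) = 35.12·0.3356 = 11.79 mg/L.
At the second outfall, C = (151100·11.79 + 7230·256.0) / (151100 + 7230) = 22.94 mg/L.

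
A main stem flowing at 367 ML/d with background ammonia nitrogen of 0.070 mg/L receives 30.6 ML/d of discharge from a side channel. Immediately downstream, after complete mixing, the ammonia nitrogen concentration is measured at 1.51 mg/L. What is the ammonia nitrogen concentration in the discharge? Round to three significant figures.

18.8 mg/L

Mass balance: 367.0·0.07000 + 30.60·Cₑ = 397.6·1.510
→ Cₑ = (397.6·1.510 − 367.0·0.07000) / 30.60 = 18.78 mg/L.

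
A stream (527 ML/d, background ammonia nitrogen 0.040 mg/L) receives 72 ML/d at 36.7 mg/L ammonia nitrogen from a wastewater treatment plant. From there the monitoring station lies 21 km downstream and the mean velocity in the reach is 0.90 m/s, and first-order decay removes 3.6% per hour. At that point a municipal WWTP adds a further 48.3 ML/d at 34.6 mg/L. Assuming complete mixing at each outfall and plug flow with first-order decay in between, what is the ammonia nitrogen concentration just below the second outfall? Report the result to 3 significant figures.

5.83 mg/L

Mixed concentration C = ΣQC/ΣQ = (527.0·0.04000 + 72.00·36.70) / 599.0 = 2663/599.0 = 4.447 mg/L; combined flow 599.0 ML/d.
Travel time t = 21·1000 / 0.90 = 23330 s = 6.481 h.
3.6%/h lost → k = −ln(1 − 0.036) = 0.03666 h⁻¹.
First-order decay: C = 4.447·exp(−k·t) = 4.447·0.7885 = 3.506 mg/L.
Second outfall: C = (599.0·3.506 + 48.30·34.60)/647.3 = 5.826 mg/L.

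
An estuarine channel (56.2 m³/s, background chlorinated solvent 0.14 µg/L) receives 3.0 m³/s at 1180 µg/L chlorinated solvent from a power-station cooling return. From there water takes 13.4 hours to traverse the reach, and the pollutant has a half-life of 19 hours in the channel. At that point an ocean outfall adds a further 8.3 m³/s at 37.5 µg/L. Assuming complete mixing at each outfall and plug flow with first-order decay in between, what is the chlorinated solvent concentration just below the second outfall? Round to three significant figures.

36.8 µg/L

Mass balance: C = (56.20·0.1400 + 3.000·1180) / 59.20 = 3548/59.20 = 59.93 µg/L; combined flow 59.20 m³/s.
Half-life 19 h → k = ln 2 / 19 = 0.03648 h⁻¹ = 0.8756 d⁻¹.
After decay, C = 59.93 × e^(−kt) = 59.93 × 0.6133 = 36.76 µg/L.
At the second outfall, C = (59.20·36.76 + 8.300·37.50) / (59.20 + 8.300) = 36.85 µg/L.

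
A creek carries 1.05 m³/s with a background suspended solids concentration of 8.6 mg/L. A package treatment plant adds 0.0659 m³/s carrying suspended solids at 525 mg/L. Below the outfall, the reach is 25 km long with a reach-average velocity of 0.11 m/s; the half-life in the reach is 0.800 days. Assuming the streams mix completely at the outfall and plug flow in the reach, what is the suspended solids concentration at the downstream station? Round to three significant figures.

4.00 mg/L

After mixing, C = (1.050·8.600 + 0.06590·525.0) / 1.116 = 43.63/1.116 = 39.10 mg/L.
Travel time t = 25·1000 / 0.11 = 227300 s = 63.13 h.
Half-life 0.800 d → k = ln 2 / 0.800 = 0.8664 d⁻¹.
First-order decay: C = 39.10·exp(−k·t) = 39.10·0.1024 = 4.002 mg/L.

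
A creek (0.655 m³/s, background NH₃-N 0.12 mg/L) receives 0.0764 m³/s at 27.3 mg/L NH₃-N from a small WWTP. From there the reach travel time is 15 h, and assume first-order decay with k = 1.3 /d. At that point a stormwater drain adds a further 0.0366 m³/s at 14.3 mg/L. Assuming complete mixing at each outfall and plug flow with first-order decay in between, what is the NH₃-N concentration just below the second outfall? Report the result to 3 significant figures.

Mass balance: C = (0.6550·0.1200 + 0.07640·27.30) / 0.7314 = 2.164/0.7314 = 2.959 mg/L; combined flow 0.7314 m³/s.
Decay over the reach: 2.959·exp(−kt) = 2.959·0.4437 = 1.313 mg/L.
Second outfall: C = (0.7314·1.313 + 0.03660·14.30)/0.7680 = 1.932 mg/L.

1.93 mg/L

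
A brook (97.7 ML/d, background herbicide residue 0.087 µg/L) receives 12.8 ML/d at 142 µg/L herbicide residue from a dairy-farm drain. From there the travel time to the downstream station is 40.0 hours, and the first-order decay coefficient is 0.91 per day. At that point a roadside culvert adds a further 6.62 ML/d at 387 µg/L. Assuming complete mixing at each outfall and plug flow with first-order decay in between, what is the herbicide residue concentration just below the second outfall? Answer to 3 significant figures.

Mass balance: C = (97.70·0.08700 + 12.80·142.0) / 110.5 = 1826/110.5 = 16.53 µg/L; combined flow 110.5 ML/d.
Decay over the reach: 16.53·exp(−kt) = 16.53·0.2194 = 3.626 µg/L.
Second outfall: C = (110.5·3.626 + 6.620·387.0)/117.1 = 25.30 µg/L.

25.3 µg/L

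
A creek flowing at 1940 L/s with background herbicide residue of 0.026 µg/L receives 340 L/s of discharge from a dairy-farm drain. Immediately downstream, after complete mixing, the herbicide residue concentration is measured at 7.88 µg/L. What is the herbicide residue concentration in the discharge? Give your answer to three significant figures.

52.7 µg/L

Mass balance: 1940·0.02600 + 340.0·Cₑ = 2280·7.880
→ Cₑ = (2280·7.880 − 1940·0.02600) / 340.0 = 52.69 µg/L.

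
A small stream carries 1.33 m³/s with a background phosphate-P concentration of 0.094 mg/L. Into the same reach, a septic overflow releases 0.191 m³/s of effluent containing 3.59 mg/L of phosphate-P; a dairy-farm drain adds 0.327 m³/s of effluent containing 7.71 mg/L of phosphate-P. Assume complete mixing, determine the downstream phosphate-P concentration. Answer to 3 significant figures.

Conservation of mass: C = (1.330·0.09400 + 0.1910·3.590 + 0.3270·7.710) / 1.848 = 3.332/1.848 = 1.803 mg/L.

1.80 mg/L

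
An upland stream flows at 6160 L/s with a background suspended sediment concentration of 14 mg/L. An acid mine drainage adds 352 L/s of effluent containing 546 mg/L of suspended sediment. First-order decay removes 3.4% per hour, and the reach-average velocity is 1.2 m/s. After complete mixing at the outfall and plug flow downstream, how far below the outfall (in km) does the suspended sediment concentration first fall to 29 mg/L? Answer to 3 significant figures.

Flow-weighted average: C = (6160·14.00 + 352.0·546.0) / 6512 = 278400/6512 = 42.76 mg/L.
3.4%/h lost → k = −ln(1 − 0.034) = 0.03459 h⁻¹.
Set 42.76·exp(−k·t) = 29 → t = ln(42.76/29)/k = 40400 s = 11.22 h.
Distance = v·t = 1.2·40400 = 48480 m = 48.48 km.

48.5 km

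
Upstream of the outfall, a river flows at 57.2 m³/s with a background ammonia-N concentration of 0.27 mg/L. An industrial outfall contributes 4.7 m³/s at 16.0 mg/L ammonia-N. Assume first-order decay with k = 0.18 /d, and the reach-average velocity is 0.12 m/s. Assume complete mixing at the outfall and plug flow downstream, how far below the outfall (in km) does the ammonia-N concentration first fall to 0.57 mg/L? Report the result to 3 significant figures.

Conservation of mass: C = (57.20·0.2700 + 4.700·16.00) / 61.90 = 90.64/61.90 = 1.464 mg/L.
Set 1.464·exp(−k·t) = 0.57 → t = ln(1.464/0.57)/k = 452900 s = 125.8 h.
Distance = v·t = 0.12·452900 = 54350 m = 54.35 km.

54.3 km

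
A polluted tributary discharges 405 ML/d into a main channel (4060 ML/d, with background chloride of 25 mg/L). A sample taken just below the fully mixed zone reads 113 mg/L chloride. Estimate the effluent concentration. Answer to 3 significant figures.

Mass balance: 4060·25.00 + 405.0·Cₑ = 4465·113.0
→ Cₑ = (4465·113.0 − 4060·25.00) / 405.0 = 995.2 mg/L.

995 mg/L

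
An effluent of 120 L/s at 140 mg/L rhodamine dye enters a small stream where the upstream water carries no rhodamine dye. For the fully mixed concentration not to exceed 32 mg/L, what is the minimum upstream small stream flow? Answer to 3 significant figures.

405 L/s

Set C_mix = 32: (Q·0 + 120.0·140.0) / (Q + 120.0) = 32
→ Q = 120.0·(140.0 − 32)/(32 − 0) = 405.0 L/s.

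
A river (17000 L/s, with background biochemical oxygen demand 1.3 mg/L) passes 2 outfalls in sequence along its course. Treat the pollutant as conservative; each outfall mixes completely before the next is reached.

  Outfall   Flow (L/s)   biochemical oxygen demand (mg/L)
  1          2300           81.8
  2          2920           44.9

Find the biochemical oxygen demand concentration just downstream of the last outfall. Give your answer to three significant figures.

Below outfall 1: Q → 19300 L/s, C = (17000·1.300 + 2300·81.80)/19300 = 10.89 mg/L.
Below outfall 2: Q → 22220 L/s, C = (19300·10.89 + 2920·44.90)/22220 = 15.36 mg/L.

15.4 mg/L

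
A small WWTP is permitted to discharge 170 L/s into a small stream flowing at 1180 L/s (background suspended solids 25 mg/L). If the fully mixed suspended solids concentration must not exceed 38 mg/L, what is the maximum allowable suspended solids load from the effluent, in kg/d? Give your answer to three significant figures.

Mass balance at the limit: 1180·25.00 + 170.0·Cₑ = 1350·38 → Cₑ = 128.2 mg/L.
170.0 L/s = 0.1700 m³/s. Load = 0.1700 m³/s × 128.2 g/m³ × 86 400 s/d = 1884 kg/d.

1880 kg/d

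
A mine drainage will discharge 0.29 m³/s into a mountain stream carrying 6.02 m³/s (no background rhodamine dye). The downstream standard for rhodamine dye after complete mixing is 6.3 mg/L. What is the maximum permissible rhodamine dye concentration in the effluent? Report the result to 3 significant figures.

137 mg/L

At the limit, (Qr·Cr + Qe·Cₑ)/(Qr + Qe) = 6.3:
Cₑ = (6.310·6.3 − 6.020·0) / 0.2900 = 137.1 mg/L.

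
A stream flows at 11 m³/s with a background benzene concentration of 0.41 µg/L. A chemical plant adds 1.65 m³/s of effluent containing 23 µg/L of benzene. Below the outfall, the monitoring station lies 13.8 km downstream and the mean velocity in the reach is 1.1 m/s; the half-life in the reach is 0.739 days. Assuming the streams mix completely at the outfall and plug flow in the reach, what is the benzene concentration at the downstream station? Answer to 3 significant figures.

2.93 µg/L

Mixed concentration C = ΣQC/ΣQ = (11.00·0.4100 + 1.650·23.00) / 12.65 = 42.46/12.65 = 3.357 µg/L.
Travel time t = 13.8·1000 / 1.1 = 12550 s = 3.485 h.
Half-life 0.739 d → k = ln 2 / 0.739 = 0.9380 d⁻¹.
First-order decay: C = 3.357·exp(−k·t) = 3.357·0.8727 = 2.929 µg/L.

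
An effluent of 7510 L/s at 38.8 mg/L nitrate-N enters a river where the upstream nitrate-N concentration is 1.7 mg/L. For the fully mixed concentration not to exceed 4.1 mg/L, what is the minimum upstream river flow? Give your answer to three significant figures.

109000 L/s

Set C_mix = 4.1: (Q·1.700 + 7510·38.80) / (Q + 7510) = 4.1
→ Q = 7510·(38.80 − 4.1)/(4.1 − 1.700) = 108600 L/s.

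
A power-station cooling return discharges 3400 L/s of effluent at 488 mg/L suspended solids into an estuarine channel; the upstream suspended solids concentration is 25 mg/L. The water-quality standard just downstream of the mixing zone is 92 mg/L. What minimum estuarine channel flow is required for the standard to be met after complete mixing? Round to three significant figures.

20100 L/s

Set C_mix = 92: (Q·25.00 + 3400·488.0) / (Q + 3400) = 92
→ Q = 3400·(488.0 − 92)/(92 − 25.00) = 20100 L/s.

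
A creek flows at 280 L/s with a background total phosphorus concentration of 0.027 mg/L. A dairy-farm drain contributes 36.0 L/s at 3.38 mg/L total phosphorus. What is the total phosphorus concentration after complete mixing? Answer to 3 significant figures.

Conservation of mass: C = (280.0·0.02700 + 36.00·3.380) / 316.0 = 129.2/316.0 = 0.4090 mg/L.

0.409 mg/L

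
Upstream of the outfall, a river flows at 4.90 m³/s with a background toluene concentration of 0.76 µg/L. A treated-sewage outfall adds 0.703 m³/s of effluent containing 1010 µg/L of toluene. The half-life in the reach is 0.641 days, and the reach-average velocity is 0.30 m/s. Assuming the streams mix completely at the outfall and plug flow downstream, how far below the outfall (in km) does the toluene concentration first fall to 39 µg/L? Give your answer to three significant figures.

Mass balance: C = (4.900·0.7600 + 0.7030·1010) / 5.603 = 713.8/5.603 = 127.4 µg/L.
Half-life 0.641 d → k = ln 2 / 0.641 = 1.081 d⁻¹.
Set 127.4·exp(−k·t) = 39 → t = ln(127.4/39)/k = 94580 s = 26.27 h.
Distance = v·t = 0.30·94580 = 28370 m = 28.37 km.

28.4 km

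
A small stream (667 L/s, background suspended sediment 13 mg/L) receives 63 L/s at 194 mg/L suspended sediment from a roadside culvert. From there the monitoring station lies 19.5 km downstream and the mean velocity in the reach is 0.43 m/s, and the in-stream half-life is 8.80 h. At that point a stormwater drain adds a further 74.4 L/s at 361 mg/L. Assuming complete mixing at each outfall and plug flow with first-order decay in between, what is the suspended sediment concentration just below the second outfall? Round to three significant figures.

43.0 mg/L

Mass balance: C = (667.0·13.00 + 63.00·194.0) / 730.0 = 20890/730.0 = 28.62 mg/L; combined flow 730.0 L/s.
Travel time t = 19.5·1000 / 0.43 = 45350 s = 12.60 h.
Half-life 8.80 h → k = ln 2 / 8.80 = 0.07877 h⁻¹ = 1.890 d⁻¹.
First-order decay: C = 28.62·exp(−k·t) = 28.62·0.3708 = 10.61 mg/L.
At the second outfall, C = (730.0·10.61 + 74.40·361.0) / (730.0 + 74.40) = 43.02 mg/L.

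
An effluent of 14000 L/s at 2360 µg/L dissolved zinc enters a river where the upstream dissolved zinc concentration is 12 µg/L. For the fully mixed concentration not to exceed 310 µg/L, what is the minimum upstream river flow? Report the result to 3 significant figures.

96300 L/s

Set C_mix = 310: (Q·12.00 + 14000·2360) / (Q + 14000) = 310
→ Q = 14000·(2360 − 310)/(310 − 12.00) = 96310 L/s.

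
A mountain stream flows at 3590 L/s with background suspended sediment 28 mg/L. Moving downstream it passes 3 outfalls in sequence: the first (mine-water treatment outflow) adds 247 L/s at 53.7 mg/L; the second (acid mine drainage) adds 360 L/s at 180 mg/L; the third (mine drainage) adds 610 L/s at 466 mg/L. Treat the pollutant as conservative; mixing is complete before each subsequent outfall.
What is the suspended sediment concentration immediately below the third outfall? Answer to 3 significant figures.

Outfall 1: combined Q = 3837 L/s; C = (3590·28.00 + 247.0·53.70)/3837 = 29.65 mg/L.
Outfall 2: combined Q = 4197 L/s; C = (3837·29.65 + 360.0·180.0)/4197 = 42.55 mg/L.
Outfall 3: combined Q = 4807 L/s; C = (4197·42.55 + 610.0·466.0)/4807 = 96.29 mg/L.

96.3 mg/L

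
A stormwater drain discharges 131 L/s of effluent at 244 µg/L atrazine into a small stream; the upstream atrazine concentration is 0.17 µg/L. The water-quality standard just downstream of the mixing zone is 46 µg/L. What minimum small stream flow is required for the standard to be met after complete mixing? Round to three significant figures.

566 L/s

Set C_mix = 46: (Q·0.1700 + 131.0·244.0) / (Q + 131.0) = 46
→ Q = 131.0·(244.0 − 46)/(46 − 0.1700) = 566.0 L/s.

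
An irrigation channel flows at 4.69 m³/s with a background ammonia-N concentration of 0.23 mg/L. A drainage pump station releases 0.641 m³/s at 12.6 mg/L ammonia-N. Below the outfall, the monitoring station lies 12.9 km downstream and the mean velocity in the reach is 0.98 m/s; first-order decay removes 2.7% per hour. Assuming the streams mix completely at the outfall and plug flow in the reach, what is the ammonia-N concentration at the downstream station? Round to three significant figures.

1.55 mg/L

Mixed concentration C = ΣQC/ΣQ = (4.690·0.2300 + 0.6410·12.60) / 5.331 = 9.155/5.331 = 1.717 mg/L.
Travel time t = 12.9·1000 / 0.98 = 13160 s = 3.656 h.
2.7%/h lost → k = −ln(1 − 0.027) = 0.02737 h⁻¹.
Applying C = C₀e^(−kt): 1.717 × 0.9048 = 1.554 mg/L.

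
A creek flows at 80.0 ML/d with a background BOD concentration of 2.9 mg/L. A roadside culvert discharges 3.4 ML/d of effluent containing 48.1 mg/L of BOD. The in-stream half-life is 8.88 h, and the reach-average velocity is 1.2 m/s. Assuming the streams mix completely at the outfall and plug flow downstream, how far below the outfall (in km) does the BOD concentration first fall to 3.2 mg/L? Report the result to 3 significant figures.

21.8 km

Conservation of mass: C = (80.00·2.900 + 3.400·48.10) / 83.40 = 395.5/83.40 = 4.743 mg/L.
Half-life 8.88 h → k = ln 2 / 8.88 = 0.07806 h⁻¹ = 1.873 d⁻¹.
Set 4.743·exp(−k·t) = 3.2 → t = ln(4.743/3.2)/k = 18150 s = 5.041 h.
Distance = v·t = 1.2·18150 = 21780 m = 21.78 km.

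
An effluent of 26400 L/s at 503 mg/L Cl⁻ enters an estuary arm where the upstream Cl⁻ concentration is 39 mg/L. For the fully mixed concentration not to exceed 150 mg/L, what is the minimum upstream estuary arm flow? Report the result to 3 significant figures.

84000 L/s

Set C_mix = 150: (Q·39.00 + 26400·503.0) / (Q + 26400) = 150
→ Q = 26400·(503.0 − 150)/(150 − 39.00) = 83960 L/s.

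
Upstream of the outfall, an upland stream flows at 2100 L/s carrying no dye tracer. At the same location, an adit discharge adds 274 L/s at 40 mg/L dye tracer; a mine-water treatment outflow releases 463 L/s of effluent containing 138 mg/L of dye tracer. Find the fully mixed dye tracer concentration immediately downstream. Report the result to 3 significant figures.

Flow-weighted average: C = (2100·0 + 274.0·40.00 + 463.0·138.0) / 2837 = 74850/2837 = 26.38 mg/L.

26.4 mg/L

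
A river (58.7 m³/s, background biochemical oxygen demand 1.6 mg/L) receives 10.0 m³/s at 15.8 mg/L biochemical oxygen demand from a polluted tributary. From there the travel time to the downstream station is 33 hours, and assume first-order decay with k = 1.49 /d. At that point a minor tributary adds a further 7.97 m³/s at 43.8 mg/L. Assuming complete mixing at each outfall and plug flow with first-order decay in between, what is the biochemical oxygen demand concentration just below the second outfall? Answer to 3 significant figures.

4.98 mg/L

Flow-weighted average: C = (58.70·1.600 + 10.00·15.80) / 68.70 = 251.9/68.70 = 3.667 mg/L; combined flow 68.70 m³/s.
After decay, C = 3.667 × e^(−kt) = 3.667 × 0.1289 = 0.4727 mg/L.
At the second outfall, C = (68.70·0.4727 + 7.970·43.80) / (68.70 + 7.970) = 4.977 mg/L.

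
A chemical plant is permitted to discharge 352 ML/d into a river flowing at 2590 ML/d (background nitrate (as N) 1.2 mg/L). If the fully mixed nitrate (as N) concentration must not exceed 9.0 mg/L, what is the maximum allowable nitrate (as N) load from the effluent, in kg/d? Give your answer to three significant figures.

Mass balance at the limit: 2590·1.200 + 352.0·Cₑ = 2942·9.0 → Cₑ = 66.39 mg/L.
352.0 ML/d = 4.074 m³/s. Load = 4.074 m³/s × 66.39 g/m³ × 86 400 s/d = 23370 kg/d.

23400 kg/d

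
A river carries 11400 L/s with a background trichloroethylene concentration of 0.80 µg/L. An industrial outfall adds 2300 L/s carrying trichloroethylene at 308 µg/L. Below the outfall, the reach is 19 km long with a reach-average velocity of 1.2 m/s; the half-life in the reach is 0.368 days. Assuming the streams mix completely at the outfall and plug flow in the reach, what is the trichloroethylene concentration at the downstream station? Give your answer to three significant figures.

Mixed concentration C = ΣQC/ΣQ = (11400·0.8000 + 2300·308.0) / 13700 = 717500/13700 = 52.37 µg/L.
Travel time t = 19·1000 / 1.2 = 15830 s = 4.398 h.
Half-life 0.368 d → k = ln 2 / 0.368 = 1.884 d⁻¹.
Applying C = C₀e^(−kt): 52.37 × 0.7081 = 37.09 µg/L.

37.1 µg/L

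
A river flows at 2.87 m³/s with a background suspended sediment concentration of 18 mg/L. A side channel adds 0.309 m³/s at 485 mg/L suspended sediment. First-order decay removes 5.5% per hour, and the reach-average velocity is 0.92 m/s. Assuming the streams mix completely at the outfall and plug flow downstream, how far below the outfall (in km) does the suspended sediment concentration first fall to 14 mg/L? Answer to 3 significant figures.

88.4 km

Flow-weighted average: C = (2.870·18.00 + 0.3090·485.0) / 3.179 = 201.5/3.179 = 63.39 mg/L.
5.5%/h lost → k = −ln(1 − 0.055) = 0.05657 h⁻¹.
Set 63.39·exp(−k·t) = 14 → t = ln(63.39/14)/k = 96110 s = 26.70 h.
Distance = v·t = 0.92·96110 = 88420 m = 88.42 km.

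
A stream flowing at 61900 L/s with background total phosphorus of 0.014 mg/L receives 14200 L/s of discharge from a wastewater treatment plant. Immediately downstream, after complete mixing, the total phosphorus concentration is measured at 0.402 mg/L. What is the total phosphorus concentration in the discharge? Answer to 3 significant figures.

2.09 mg/L

Mass balance: 61900·0.01400 + 14200·Cₑ = 76100·0.4020
→ Cₑ = (76100·0.4020 − 61900·0.01400) / 14200 = 2.093 mg/L.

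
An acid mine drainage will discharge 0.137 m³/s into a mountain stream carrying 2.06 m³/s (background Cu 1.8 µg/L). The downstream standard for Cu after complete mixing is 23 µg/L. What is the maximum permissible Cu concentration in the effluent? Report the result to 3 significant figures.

342 µg/L

At the limit, (Qr·Cr + Qe·Cₑ)/(Qr + Qe) = 23:
Cₑ = (2.197·23 − 2.060·1.800) / 0.1370 = 341.8 µg/L.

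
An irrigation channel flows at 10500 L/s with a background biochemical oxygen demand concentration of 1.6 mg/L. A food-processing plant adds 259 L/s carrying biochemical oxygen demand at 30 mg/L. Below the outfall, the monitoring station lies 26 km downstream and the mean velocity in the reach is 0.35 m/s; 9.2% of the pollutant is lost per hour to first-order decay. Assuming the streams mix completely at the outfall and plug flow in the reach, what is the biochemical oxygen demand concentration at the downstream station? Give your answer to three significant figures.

Flow-weighted average: C = (10500·1.600 + 259.0·30.00) / 10760 = 24570/10760 = 2.284 mg/L.
Travel time t = 26·1000 / 0.35 = 74290 s = 20.63 h.
9.2%/h lost → k = −ln(1 − 0.092) = 0.09651 h⁻¹.
First-order decay: C = 2.284·exp(−k·t) = 2.284·0.1365 = 0.3117 mg/L.

0.312 mg/L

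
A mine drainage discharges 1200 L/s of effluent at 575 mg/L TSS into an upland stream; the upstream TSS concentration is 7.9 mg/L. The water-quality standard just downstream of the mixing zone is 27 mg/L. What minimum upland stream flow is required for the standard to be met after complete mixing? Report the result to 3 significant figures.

Set C_mix = 27: (Q·7.900 + 1200·575.0) / (Q + 1200) = 27
→ Q = 1200·(575.0 − 27)/(27 − 7.900) = 34430 L/s.

34400 L/s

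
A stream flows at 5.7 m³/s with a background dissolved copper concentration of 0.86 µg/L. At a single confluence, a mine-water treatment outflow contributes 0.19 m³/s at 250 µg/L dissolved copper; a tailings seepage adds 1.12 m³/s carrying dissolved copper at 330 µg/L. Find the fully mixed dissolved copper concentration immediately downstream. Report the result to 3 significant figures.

60.2 µg/L

Conservation of mass: C = (5.700·0.8600 + 0.1900·250.0 + 1.120·330.0) / 7.010 = 422.0/7.010 = 60.20 µg/L.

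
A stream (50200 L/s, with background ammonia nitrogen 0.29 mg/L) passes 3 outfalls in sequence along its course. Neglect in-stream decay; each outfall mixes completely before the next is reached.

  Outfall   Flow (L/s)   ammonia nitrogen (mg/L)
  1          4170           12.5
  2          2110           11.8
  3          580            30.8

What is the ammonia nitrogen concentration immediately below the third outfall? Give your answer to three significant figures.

1.92 mg/L

Below outfall 1: Q → 54370 L/s, C = (50200·0.2900 + 4170·12.50)/54370 = 1.226 mg/L.
Below outfall 2: Q → 56480 L/s, C = (54370·1.226 + 2110·11.80)/56480 = 1.621 mg/L.
Below outfall 3: Q → 57060 L/s, C = (56480·1.621 + 580.0·30.80)/57060 = 1.918 mg/L.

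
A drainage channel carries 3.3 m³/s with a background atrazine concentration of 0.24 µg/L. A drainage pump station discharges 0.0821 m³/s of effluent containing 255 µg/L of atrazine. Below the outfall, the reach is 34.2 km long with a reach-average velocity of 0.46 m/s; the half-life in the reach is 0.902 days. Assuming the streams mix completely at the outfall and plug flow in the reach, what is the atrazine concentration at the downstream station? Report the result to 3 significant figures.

3.32 µg/L

Conservation of mass: C = (3.300·0.2400 + 0.08210·255.0) / 3.382 = 21.73/3.382 = 6.424 µg/L.
Travel time t = 34.2·1000 / 0.46 = 74350 s = 20.65 h.
Half-life 0.902 d → k = ln 2 / 0.902 = 0.7685 d⁻¹.
After decay, C = 6.424 × e^(−kt) = 6.424 × 0.5162 = 3.316 µg/L.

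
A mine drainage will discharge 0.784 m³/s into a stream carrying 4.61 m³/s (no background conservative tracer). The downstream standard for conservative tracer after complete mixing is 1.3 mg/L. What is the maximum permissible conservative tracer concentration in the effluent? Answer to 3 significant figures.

8.94 mg/L

At the limit, (Qr·Cr + Qe·Cₑ)/(Qr + Qe) = 1.3:
Cₑ = (5.394·1.3 − 4.610·0) / 0.7840 = 8.944 mg/L.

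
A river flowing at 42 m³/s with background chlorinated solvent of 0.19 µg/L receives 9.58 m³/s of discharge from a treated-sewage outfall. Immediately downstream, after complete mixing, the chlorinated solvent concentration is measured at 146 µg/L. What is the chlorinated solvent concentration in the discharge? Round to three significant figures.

Mass balance: 42.00·0.1900 + 9.580·Cₑ = 51.58·146.0
→ Cₑ = (51.58·146.0 − 42.00·0.1900) / 9.580 = 785.3 µg/L.

785 µg/L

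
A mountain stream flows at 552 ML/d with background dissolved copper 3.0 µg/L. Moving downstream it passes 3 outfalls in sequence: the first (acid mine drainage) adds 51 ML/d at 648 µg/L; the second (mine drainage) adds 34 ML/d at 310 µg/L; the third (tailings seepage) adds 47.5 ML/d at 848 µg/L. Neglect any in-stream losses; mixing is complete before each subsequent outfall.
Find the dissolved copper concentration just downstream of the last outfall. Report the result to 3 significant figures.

After outfall 1: Q = 552.0 + 51.00 = 603.0 ML/d; C = (552.0·3.000 + 51.00·648.0)/603.0 = 57.55 µg/L.
After outfall 2: Q = 603.0 + 34.00 = 637.0 ML/d; C = (603.0·57.55 + 34.00·310.0)/637.0 = 71.03 µg/L.
After outfall 3: Q = 637.0 + 47.50 = 684.5 ML/d; C = (637.0·71.03 + 47.50·848.0)/684.5 = 124.9 µg/L.

125 µg/L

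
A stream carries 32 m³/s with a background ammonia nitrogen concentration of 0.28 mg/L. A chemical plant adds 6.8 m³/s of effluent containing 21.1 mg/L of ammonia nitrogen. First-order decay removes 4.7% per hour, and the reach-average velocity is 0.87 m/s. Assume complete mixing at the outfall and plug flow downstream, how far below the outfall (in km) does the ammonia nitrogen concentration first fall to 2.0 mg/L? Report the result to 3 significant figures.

43.9 km

Mass balance: C = (32.00·0.2800 + 6.800·21.10) / 38.80 = 152.4/38.80 = 3.929 mg/L.
4.7%/h lost → k = −ln(1 − 0.047) = 0.04814 h⁻¹.
Set 3.929·exp(−k·t) = 2.0 → t = ln(3.929/2.0)/k = 50490 s = 14.03 h.
Distance = v·t = 0.87·50490 = 43930 m = 43.93 km.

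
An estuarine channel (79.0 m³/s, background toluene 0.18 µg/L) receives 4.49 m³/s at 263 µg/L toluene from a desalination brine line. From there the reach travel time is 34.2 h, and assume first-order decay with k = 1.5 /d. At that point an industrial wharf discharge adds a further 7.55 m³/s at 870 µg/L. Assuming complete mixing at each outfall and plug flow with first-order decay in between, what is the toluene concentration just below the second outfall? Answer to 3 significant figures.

Conservation of mass: C = (79.00·0.1800 + 4.490·263.0) / 83.49 = 1195/83.49 = 14.31 µg/L; combined flow 83.49 m³/s.
Applying C = C₀e^(−kt): 14.31 × 0.1179 = 1.688 µg/L.
At the second outfall, C = (83.49·1.688 + 7.550·870.0) / (83.49 + 7.550) = 73.70 µg/L.

73.7 µg/L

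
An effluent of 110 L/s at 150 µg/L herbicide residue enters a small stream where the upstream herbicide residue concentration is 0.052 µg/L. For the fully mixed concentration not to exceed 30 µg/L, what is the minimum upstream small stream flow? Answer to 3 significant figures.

Set C_mix = 30: (Q·0.05200 + 110.0·150.0) / (Q + 110.0) = 30
→ Q = 110.0·(150.0 − 30)/(30 − 0.05200) = 440.8 L/s.

441 L/s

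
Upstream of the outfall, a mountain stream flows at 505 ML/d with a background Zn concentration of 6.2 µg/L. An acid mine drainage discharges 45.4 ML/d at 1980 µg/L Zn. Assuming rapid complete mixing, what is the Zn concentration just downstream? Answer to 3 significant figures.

169 µg/L

After mixing, C = (505.0·6.200 + 45.40·1980) / 550.4 = 93020/550.4 = 169.0 µg/L.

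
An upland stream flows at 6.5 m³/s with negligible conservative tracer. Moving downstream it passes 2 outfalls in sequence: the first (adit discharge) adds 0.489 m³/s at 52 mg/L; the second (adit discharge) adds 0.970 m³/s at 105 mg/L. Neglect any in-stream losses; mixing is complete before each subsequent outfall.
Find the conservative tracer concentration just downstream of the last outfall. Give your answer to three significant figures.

16.0 mg/L

Outfall 1: combined Q = 6.989 m³/s; C = (6.500·0 + 0.4890·52.00)/6.989 = 3.638 mg/L.
Outfall 2: combined Q = 7.959 m³/s; C = (6.989·3.638 + 0.9700·105.0)/7.959 = 15.99 mg/L.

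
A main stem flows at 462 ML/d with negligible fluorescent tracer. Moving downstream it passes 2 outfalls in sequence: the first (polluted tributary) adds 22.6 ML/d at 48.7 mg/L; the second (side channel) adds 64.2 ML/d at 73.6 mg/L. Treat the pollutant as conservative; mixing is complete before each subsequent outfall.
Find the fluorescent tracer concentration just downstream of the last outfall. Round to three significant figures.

Outfall 1: combined Q = 484.6 ML/d; C = (462.0·0 + 22.60·48.70)/484.6 = 2.271 mg/L.
Outfall 2: combined Q = 548.8 ML/d; C = (484.6·2.271 + 64.20·73.60)/548.8 = 10.62 mg/L.

10.6 mg/L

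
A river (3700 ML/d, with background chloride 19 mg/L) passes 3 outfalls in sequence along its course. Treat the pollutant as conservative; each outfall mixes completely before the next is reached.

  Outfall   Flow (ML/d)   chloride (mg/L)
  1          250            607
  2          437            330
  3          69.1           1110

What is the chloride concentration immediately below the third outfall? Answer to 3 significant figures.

Outfall 1: combined Q = 3950 ML/d; C = (3700·19.00 + 250.0·607.0)/3950 = 56.22 mg/L.
Outfall 2: combined Q = 4387 ML/d; C = (3950·56.22 + 437.0·330.0)/4387 = 83.49 mg/L.
Outfall 3: combined Q = 4456 ML/d; C = (4387·83.49 + 69.10·1110)/4456 = 99.41 mg/L.

99.4 mg/L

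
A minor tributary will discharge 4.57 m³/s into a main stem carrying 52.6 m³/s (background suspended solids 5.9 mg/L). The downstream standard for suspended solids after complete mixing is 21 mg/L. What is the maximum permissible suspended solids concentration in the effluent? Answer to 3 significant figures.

At the limit, (Qr·Cr + Qe·Cₑ)/(Qr + Qe) = 21:
Cₑ = (57.17·21 − 52.60·5.900) / 4.570 = 194.8 mg/L.

195 mg/L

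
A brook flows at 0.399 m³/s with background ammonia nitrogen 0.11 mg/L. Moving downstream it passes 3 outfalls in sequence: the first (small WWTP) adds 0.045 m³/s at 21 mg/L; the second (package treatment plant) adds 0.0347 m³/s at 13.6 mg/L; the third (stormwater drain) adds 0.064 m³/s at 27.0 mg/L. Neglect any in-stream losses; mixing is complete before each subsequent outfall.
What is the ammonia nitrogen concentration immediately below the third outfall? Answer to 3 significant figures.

5.88 mg/L

Outfall 1: combined Q = 0.4440 m³/s; C = (0.3990·0.1100 + 0.04500·21.00)/0.4440 = 2.227 mg/L.
Outfall 2: combined Q = 0.4787 m³/s; C = (0.4440·2.227 + 0.03470·13.60)/0.4787 = 3.052 mg/L.
Outfall 3: combined Q = 0.5427 m³/s; C = (0.4787·3.052 + 0.06400·27.00)/0.5427 = 5.876 mg/L.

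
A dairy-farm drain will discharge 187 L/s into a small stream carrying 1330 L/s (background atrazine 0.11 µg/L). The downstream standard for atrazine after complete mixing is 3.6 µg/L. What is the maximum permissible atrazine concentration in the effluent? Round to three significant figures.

At the limit, (Qr·Cr + Qe·Cₑ)/(Qr + Qe) = 3.6:
Cₑ = (1517·3.6 − 1330·0.1100) / 187.0 = 28.42 µg/L.

28.4 µg/L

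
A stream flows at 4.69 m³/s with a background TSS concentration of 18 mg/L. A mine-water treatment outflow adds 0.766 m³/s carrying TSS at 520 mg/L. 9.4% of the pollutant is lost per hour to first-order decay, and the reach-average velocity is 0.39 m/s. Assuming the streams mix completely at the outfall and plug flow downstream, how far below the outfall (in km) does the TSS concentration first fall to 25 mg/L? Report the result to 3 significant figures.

18.0 km

After mixing, C = (4.690·18.00 + 0.7660·520.0) / 5.456 = 482.7/5.456 = 88.48 mg/L.
9.4%/h lost → k = −ln(1 − 0.094) = 0.09872 h⁻¹.
Set 88.48·exp(−k·t) = 25 → t = ln(88.48/25)/k = 46090 s = 12.80 h.
Distance = v·t = 0.39·46090 = 17980 m = 17.98 km.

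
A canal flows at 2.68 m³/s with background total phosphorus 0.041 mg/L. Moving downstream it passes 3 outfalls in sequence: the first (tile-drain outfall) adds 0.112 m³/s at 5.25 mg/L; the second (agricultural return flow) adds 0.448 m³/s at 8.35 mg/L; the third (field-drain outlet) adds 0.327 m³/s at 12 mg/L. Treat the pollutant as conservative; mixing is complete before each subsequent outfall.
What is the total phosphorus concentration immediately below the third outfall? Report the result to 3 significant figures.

2.34 mg/L

Below outfall 1: Q → 2.792 m³/s, C = (2.680·0.04100 + 0.1120·5.250)/2.792 = 0.2500 mg/L.
Below outfall 2: Q → 3.240 m³/s, C = (2.792·0.2500 + 0.4480·8.350)/3.240 = 1.370 mg/L.
Below outfall 3: Q → 3.567 m³/s, C = (3.240·1.370 + 0.3270·12.00)/3.567 = 2.344 mg/L.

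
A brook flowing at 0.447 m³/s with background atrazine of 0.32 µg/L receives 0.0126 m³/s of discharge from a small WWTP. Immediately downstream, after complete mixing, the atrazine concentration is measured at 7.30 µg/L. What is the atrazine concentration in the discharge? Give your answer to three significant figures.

255 µg/L

Mass balance: 0.4470·0.3200 + 0.01260·Cₑ = 0.4596·7.300
→ Cₑ = (0.4596·7.300 − 0.4470·0.3200) / 0.01260 = 254.9 µg/L.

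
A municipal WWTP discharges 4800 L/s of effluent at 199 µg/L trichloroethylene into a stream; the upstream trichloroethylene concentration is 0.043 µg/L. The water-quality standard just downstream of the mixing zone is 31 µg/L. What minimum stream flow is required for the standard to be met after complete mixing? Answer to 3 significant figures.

26000 L/s

Set C_mix = 31: (Q·0.04300 + 4800·199.0) / (Q + 4800) = 31
→ Q = 4800·(199.0 − 31)/(31 − 0.04300) = 26050 L/s.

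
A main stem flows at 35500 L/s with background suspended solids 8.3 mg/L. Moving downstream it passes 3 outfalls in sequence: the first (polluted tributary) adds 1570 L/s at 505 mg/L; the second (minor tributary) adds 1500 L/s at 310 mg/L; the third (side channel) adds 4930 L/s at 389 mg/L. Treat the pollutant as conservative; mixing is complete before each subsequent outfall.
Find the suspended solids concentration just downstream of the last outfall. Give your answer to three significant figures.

After outfall 1: Q = 35500 + 1570 = 37070 L/s; C = (35500·8.300 + 1570·505.0)/37070 = 29.34 mg/L.
After outfall 2: Q = 37070 + 1500 = 38570 L/s; C = (37070·29.34 + 1500·310.0)/38570 = 40.25 mg/L.
After outfall 3: Q = 38570 + 4930 = 43500 L/s; C = (38570·40.25 + 4930·389.0)/43500 = 79.78 mg/L.

79.8 mg/L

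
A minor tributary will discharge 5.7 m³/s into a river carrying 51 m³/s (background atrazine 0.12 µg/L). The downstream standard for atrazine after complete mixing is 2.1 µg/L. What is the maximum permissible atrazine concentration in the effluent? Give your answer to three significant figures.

At the limit, (Qr·Cr + Qe·Cₑ)/(Qr + Qe) = 2.1:
Cₑ = (56.70·2.1 − 51.00·0.1200) / 5.700 = 19.82 µg/L.

19.8 µg/L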